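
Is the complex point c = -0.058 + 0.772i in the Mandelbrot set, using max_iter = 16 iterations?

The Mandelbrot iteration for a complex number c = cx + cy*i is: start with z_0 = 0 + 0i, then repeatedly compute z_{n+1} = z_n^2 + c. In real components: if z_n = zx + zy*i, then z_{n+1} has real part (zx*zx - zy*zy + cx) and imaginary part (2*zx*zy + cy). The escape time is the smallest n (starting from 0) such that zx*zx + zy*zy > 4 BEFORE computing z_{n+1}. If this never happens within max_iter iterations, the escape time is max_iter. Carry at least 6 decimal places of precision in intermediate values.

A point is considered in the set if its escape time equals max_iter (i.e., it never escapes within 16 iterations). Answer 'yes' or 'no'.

z_0 = 0 + 0i, c = -0.0580 + 0.7720i
Iter 1: z = -0.0580 + 0.7720i, |z|^2 = 0.5993
Iter 2: z = -0.6506 + 0.6824i, |z|^2 = 0.8890
Iter 3: z = -0.1004 + -0.1160i, |z|^2 = 0.0235
Iter 4: z = -0.0614 + 0.7953i, |z|^2 = 0.6363
Iter 5: z = -0.6867 + 0.6744i, |z|^2 = 0.9264
Iter 6: z = -0.0412 + -0.1542i, |z|^2 = 0.0255
Iter 7: z = -0.0801 + 0.7847i, |z|^2 = 0.6222
Iter 8: z = -0.6673 + 0.6463i, |z|^2 = 0.8630
Iter 9: z = -0.0304 + -0.0906i, |z|^2 = 0.0091
Iter 10: z = -0.0653 + 0.7775i, |z|^2 = 0.6088
Iter 11: z = -0.6582 + 0.6705i, |z|^2 = 0.8828
Iter 12: z = -0.0743 + -0.1107i, |z|^2 = 0.0178
Iter 13: z = -0.0647 + 0.7884i, |z|^2 = 0.6258
Iter 14: z = -0.6754 + 0.6699i, |z|^2 = 0.9050
Iter 15: z = -0.0506 + -0.1330i, |z|^2 = 0.0202
Did not escape in 16 iterations → in set

Answer: yes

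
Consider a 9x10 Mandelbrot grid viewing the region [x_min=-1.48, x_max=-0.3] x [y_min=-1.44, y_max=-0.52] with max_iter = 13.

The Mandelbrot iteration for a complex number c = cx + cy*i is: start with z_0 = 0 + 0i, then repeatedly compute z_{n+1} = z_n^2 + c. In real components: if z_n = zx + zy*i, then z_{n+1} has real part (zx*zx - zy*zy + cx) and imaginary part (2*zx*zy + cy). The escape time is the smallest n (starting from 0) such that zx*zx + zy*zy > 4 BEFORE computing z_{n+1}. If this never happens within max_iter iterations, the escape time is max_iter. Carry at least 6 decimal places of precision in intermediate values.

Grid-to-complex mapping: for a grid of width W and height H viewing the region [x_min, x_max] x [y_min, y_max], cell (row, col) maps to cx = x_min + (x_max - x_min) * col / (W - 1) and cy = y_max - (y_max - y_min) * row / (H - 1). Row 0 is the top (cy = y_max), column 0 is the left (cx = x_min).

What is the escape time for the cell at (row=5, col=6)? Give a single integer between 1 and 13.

z_0 = 0 + 0i, c = -0.5950 + -1.0311i
Iter 1: z = -0.5950 + -1.0311i, |z|^2 = 1.4172
Iter 2: z = -1.3042 + 0.1959i, |z|^2 = 1.7392
Iter 3: z = 1.0675 + -1.5421i, |z|^2 = 3.5176
Iter 4: z = -1.8336 + -4.3234i, |z|^2 = 22.0541
Escaped at iteration 4

Answer: 4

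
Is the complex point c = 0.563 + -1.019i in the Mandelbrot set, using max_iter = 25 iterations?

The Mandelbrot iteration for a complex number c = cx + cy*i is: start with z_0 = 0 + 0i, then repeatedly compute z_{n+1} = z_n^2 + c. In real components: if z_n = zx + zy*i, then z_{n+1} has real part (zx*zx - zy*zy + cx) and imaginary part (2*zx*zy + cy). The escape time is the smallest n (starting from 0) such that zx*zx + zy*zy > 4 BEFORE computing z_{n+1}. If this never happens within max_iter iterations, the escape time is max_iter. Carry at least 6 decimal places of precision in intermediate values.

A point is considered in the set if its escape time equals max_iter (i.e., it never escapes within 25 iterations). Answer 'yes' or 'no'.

z_0 = 0 + 0i, c = 0.5630 + -1.0190i
Iter 1: z = 0.5630 + -1.0190i, |z|^2 = 1.3553
Iter 2: z = -0.1584 + -2.1664i, |z|^2 = 4.7184
Escaped at iteration 2

Answer: no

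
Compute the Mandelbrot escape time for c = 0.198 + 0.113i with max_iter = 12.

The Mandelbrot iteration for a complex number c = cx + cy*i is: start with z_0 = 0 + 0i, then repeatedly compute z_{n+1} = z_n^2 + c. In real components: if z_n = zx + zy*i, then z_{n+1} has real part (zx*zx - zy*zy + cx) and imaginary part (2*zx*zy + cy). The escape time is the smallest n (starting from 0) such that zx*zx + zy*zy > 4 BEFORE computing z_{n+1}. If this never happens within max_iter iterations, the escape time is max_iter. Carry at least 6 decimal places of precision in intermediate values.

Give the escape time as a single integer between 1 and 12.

Answer: 12

Derivation:
z_0 = 0 + 0i, c = 0.1980 + 0.1130i
Iter 1: z = 0.1980 + 0.1130i, |z|^2 = 0.0520
Iter 2: z = 0.2244 + 0.1577i, |z|^2 = 0.0753
Iter 3: z = 0.2235 + 0.1838i, |z|^2 = 0.0837
Iter 4: z = 0.2142 + 0.1952i, |z|^2 = 0.0840
Iter 5: z = 0.2058 + 0.1966i, |z|^2 = 0.0810
Iter 6: z = 0.2017 + 0.1939i, |z|^2 = 0.0783
Iter 7: z = 0.2011 + 0.1912i, |z|^2 = 0.0770
Iter 8: z = 0.2019 + 0.1899i, |z|^2 = 0.0768
Iter 9: z = 0.2027 + 0.1897i, |z|^2 = 0.0771
Iter 10: z = 0.2031 + 0.1899i, |z|^2 = 0.0773
Iter 11: z = 0.2032 + 0.1901i, |z|^2 = 0.0774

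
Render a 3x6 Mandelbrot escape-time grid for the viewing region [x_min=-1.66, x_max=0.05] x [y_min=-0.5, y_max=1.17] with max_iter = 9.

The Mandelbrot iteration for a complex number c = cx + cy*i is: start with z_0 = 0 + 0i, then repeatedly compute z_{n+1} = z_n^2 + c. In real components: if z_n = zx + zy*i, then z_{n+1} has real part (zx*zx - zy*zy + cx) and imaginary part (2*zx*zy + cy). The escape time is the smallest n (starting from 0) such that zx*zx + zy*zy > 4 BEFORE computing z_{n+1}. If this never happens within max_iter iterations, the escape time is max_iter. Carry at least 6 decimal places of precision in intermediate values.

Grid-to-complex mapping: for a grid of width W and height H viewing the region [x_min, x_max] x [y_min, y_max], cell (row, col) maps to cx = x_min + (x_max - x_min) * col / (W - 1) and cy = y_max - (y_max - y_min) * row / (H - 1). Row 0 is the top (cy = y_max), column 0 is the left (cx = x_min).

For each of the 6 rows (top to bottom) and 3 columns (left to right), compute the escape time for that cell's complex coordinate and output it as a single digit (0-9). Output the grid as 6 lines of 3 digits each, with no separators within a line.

Answer: 133
348
369
599
599
369

Derivation:
(row=0, col=0): c = -1.6600 + 1.1700i → escape time 1
(row=0, col=1): c = -0.8050 + 1.1700i → escape time 3
(row=0, col=2): c = 0.0500 + 1.1700i → escape time 3
(row=1, col=0): c = -1.6600 + 0.8360i → escape time 3
(row=1, col=1): c = -0.8050 + 0.8360i → escape time 4
(row=1, col=2): c = 0.0500 + 0.8360i → escape time 8
(row=2, col=0): c = -1.6600 + 0.5020i → escape time 3
(row=2, col=1): c = -0.8050 + 0.5020i → escape time 6
(row=2, col=2): c = 0.0500 + 0.5020i → escape time 9
(row=3, col=0): c = -1.6600 + 0.1680i → escape time 5
(row=3, col=1): c = -0.8050 + 0.1680i → escape time 9
(row=3, col=2): c = 0.0500 + 0.1680i → escape time 9
(row=4, col=0): c = -1.6600 + -0.1660i → escape time 5
(row=4, col=1): c = -0.8050 + -0.1660i → escape time 9
(row=4, col=2): c = 0.0500 + -0.1660i → escape time 9
(row=5, col=0): c = -1.6600 + -0.5000i → escape time 3
(row=5, col=1): c = -0.8050 + -0.5000i → escape time 6
(row=5, col=2): c = 0.0500 + -0.5000i → escape time 9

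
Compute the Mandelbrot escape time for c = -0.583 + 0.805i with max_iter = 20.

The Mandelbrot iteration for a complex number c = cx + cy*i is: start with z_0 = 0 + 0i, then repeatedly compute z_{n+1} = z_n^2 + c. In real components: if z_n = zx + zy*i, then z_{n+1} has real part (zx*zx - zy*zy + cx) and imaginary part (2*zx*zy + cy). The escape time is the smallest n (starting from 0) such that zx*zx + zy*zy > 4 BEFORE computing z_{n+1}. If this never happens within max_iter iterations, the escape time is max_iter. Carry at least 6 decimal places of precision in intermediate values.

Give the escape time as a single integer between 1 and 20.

z_0 = 0 + 0i, c = -0.5830 + 0.8050i
Iter 1: z = -0.5830 + 0.8050i, |z|^2 = 0.9879
Iter 2: z = -0.8911 + -0.1336i, |z|^2 = 0.8120
Iter 3: z = 0.1933 + 1.0432i, |z|^2 = 1.1255
Iter 4: z = -1.6338 + 1.2082i, |z|^2 = 4.1292
Escaped at iteration 4

Answer: 4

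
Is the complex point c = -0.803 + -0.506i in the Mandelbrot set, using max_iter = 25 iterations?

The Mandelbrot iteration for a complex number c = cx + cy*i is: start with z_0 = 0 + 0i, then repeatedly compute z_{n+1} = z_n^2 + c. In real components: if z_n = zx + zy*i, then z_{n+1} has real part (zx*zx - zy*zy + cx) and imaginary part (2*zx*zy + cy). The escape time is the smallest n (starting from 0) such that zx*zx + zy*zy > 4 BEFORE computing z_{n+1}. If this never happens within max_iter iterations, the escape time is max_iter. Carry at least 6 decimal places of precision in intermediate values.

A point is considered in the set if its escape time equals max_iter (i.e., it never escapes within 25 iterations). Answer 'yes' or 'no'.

Answer: no

Derivation:
z_0 = 0 + 0i, c = -0.8030 + -0.5060i
Iter 1: z = -0.8030 + -0.5060i, |z|^2 = 0.9008
Iter 2: z = -0.4142 + 0.3066i, |z|^2 = 0.2656
Iter 3: z = -0.7254 + -0.7600i, |z|^2 = 1.1039
Iter 4: z = -0.8544 + 0.5967i, |z|^2 = 1.0861
Iter 5: z = -0.4291 + -1.5257i, |z|^2 = 2.5118
Iter 6: z = -2.9465 + 0.8033i, |z|^2 = 9.3272
Escaped at iteration 6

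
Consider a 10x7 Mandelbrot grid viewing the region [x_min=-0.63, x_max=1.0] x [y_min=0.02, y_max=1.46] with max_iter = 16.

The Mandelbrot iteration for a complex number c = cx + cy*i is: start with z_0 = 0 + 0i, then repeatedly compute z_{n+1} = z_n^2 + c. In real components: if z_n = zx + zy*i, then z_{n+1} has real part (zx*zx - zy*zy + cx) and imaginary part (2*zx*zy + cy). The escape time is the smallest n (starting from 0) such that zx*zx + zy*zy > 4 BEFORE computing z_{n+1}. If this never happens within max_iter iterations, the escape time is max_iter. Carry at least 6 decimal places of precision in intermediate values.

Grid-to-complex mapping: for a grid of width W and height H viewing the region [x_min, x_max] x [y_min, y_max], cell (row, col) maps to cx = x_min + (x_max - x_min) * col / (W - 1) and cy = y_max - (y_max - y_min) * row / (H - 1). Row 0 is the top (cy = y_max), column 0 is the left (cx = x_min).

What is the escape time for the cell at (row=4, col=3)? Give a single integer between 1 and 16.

z_0 = 0 + 0i, c = -0.0867 + 0.5000i
Iter 1: z = -0.0867 + 0.5000i, |z|^2 = 0.2575
Iter 2: z = -0.3292 + 0.4133i, |z|^2 = 0.2792
Iter 3: z = -0.1492 + 0.2279i, |z|^2 = 0.0742
Iter 4: z = -0.1164 + 0.4320i, |z|^2 = 0.2002
Iter 5: z = -0.2598 + 0.3995i, |z|^2 = 0.2271
Iter 6: z = -0.1788 + 0.2925i, |z|^2 = 0.1175
Iter 7: z = -0.1402 + 0.3954i, |z|^2 = 0.1760
Iter 8: z = -0.2234 + 0.3891i, |z|^2 = 0.2013
Iter 9: z = -0.1882 + 0.3262i, |z|^2 = 0.1418
Iter 10: z = -0.1577 + 0.3772i, |z|^2 = 0.1672
Iter 11: z = -0.2041 + 0.3810i, |z|^2 = 0.1869
Iter 12: z = -0.1902 + 0.3444i, |z|^2 = 0.1548
Iter 13: z = -0.1691 + 0.3690i, |z|^2 = 0.1648
Iter 14: z = -0.1942 + 0.3752i, |z|^2 = 0.1785
Iter 15: z = -0.1897 + 0.3543i, |z|^2 = 0.1615

Answer: 16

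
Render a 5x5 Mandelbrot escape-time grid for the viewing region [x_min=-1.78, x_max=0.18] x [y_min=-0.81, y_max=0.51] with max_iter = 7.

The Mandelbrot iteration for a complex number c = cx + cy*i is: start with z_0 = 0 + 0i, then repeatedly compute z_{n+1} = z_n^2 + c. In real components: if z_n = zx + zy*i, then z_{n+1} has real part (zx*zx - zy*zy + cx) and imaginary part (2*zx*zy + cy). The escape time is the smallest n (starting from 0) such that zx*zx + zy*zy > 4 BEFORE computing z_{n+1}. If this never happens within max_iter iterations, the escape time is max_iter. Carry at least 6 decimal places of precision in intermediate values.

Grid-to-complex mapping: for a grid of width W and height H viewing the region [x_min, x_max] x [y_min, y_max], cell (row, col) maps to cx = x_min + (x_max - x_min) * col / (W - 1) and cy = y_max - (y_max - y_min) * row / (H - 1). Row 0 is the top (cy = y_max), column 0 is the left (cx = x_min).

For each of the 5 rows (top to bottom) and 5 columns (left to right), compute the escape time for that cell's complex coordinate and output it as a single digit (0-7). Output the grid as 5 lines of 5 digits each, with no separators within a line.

Answer: 34677
47777
47777
34677
23475

Derivation:
(row=0, col=0): c = -1.7800 + 0.5100i → escape time 3
(row=0, col=1): c = -1.2900 + 0.5100i → escape time 4
(row=0, col=2): c = -0.8000 + 0.5100i → escape time 6
(row=0, col=3): c = -0.3100 + 0.5100i → escape time 7
(row=0, col=4): c = 0.1800 + 0.5100i → escape time 7
(row=1, col=0): c = -1.7800 + 0.1800i → escape time 4
(row=1, col=1): c = -1.2900 + 0.1800i → escape time 7
(row=1, col=2): c = -0.8000 + 0.1800i → escape time 7
(row=1, col=3): c = -0.3100 + 0.1800i → escape time 7
(row=1, col=4): c = 0.1800 + 0.1800i → escape time 7
(row=2, col=0): c = -1.7800 + -0.1500i → escape time 4
(row=2, col=1): c = -1.2900 + -0.1500i → escape time 7
(row=2, col=2): c = -0.8000 + -0.1500i → escape time 7
(row=2, col=3): c = -0.3100 + -0.1500i → escape time 7
(row=2, col=4): c = 0.1800 + -0.1500i → escape time 7
(row=3, col=0): c = -1.7800 + -0.4800i → escape time 3
(row=3, col=1): c = -1.2900 + -0.4800i → escape time 4
(row=3, col=2): c = -0.8000 + -0.4800i → escape time 6
(row=3, col=3): c = -0.3100 + -0.4800i → escape time 7
(row=3, col=4): c = 0.1800 + -0.4800i → escape time 7
(row=4, col=0): c = -1.7800 + -0.8100i → escape time 2
(row=4, col=1): c = -1.2900 + -0.8100i → escape time 3
(row=4, col=2): c = -0.8000 + -0.8100i → escape time 4
(row=4, col=3): c = -0.3100 + -0.8100i → escape time 7
(row=4, col=4): c = 0.1800 + -0.8100i → escape time 5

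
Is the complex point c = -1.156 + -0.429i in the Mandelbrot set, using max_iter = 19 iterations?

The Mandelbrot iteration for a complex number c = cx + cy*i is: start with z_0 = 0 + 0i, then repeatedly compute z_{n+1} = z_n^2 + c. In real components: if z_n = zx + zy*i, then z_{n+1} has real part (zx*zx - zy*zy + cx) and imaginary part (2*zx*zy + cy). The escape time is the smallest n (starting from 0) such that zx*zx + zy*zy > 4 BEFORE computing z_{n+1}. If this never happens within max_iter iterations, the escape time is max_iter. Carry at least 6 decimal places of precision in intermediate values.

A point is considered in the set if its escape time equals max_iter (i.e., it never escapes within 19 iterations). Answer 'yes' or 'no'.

Answer: no

Derivation:
z_0 = 0 + 0i, c = -1.1560 + -0.4290i
Iter 1: z = -1.1560 + -0.4290i, |z|^2 = 1.5204
Iter 2: z = -0.0037 + 0.5628i, |z|^2 = 0.3168
Iter 3: z = -1.4728 + -0.4332i, |z|^2 = 2.3567
Iter 4: z = 0.8255 + 0.8469i, |z|^2 = 1.3987
Iter 5: z = -1.1919 + 0.9692i, |z|^2 = 2.3600
Iter 6: z = -0.6747 + -2.7394i, |z|^2 = 7.9598
Escaped at iteration 6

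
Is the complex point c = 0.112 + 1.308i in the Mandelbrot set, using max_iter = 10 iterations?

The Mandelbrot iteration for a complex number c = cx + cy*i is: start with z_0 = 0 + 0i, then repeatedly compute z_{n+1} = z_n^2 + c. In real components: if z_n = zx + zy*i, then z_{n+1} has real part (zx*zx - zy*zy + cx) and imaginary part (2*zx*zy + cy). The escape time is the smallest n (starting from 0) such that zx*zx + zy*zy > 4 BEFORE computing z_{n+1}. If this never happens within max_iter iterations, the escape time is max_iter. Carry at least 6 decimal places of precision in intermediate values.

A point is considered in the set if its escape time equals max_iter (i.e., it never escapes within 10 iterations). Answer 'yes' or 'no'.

z_0 = 0 + 0i, c = 0.1120 + 1.3080i
Iter 1: z = 0.1120 + 1.3080i, |z|^2 = 1.7234
Iter 2: z = -1.5863 + 1.6010i, |z|^2 = 5.0796
Escaped at iteration 2

Answer: no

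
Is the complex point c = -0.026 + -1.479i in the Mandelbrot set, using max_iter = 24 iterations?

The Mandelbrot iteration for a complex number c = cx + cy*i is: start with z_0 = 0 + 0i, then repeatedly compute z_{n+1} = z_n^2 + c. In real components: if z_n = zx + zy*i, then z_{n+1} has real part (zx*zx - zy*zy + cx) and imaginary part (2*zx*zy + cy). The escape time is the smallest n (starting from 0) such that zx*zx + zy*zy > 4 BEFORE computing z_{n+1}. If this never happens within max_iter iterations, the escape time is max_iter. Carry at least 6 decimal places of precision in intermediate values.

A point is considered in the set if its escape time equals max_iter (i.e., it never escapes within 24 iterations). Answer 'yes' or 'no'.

Answer: no

Derivation:
z_0 = 0 + 0i, c = -0.0260 + -1.4790i
Iter 1: z = -0.0260 + -1.4790i, |z|^2 = 2.1881
Iter 2: z = -2.2128 + -1.4021i, |z|^2 = 6.8622
Escaped at iteration 2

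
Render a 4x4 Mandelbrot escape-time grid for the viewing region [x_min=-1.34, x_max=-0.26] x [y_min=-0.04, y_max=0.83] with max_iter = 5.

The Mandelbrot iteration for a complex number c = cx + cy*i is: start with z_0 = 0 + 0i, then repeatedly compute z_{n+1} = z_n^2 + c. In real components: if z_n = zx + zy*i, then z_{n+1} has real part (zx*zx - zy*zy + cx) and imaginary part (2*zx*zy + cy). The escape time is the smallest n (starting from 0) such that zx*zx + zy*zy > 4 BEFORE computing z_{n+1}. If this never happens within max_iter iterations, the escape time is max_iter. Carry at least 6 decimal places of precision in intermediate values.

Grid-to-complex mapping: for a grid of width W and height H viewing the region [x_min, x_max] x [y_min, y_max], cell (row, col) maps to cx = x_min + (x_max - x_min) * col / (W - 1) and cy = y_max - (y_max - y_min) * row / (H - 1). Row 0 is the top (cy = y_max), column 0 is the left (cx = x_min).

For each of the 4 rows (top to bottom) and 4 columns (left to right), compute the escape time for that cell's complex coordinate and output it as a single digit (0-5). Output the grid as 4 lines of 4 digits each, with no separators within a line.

(row=0, col=0): c = -1.3400 + 0.8300i → escape time 3
(row=0, col=1): c = -0.9800 + 0.8300i → escape time 3
(row=0, col=2): c = -0.6200 + 0.8300i → escape time 4
(row=0, col=3): c = -0.2600 + 0.8300i → escape time 5
(row=1, col=0): c = -1.3400 + 0.5400i → escape time 3
(row=1, col=1): c = -0.9800 + 0.5400i → escape time 5
(row=1, col=2): c = -0.6200 + 0.5400i → escape time 5
(row=1, col=3): c = -0.2600 + 0.5400i → escape time 5
(row=2, col=0): c = -1.3400 + 0.2500i → escape time 5
(row=2, col=1): c = -0.9800 + 0.2500i → escape time 5
(row=2, col=2): c = -0.6200 + 0.2500i → escape time 5
(row=2, col=3): c = -0.2600 + 0.2500i → escape time 5
(row=3, col=0): c = -1.3400 + -0.0400i → escape time 5
(row=3, col=1): c = -0.9800 + -0.0400i → escape time 5
(row=3, col=2): c = -0.6200 + -0.0400i → escape time 5
(row=3, col=3): c = -0.2600 + -0.0400i → escape time 5

Answer: 3345
3555
5555
5555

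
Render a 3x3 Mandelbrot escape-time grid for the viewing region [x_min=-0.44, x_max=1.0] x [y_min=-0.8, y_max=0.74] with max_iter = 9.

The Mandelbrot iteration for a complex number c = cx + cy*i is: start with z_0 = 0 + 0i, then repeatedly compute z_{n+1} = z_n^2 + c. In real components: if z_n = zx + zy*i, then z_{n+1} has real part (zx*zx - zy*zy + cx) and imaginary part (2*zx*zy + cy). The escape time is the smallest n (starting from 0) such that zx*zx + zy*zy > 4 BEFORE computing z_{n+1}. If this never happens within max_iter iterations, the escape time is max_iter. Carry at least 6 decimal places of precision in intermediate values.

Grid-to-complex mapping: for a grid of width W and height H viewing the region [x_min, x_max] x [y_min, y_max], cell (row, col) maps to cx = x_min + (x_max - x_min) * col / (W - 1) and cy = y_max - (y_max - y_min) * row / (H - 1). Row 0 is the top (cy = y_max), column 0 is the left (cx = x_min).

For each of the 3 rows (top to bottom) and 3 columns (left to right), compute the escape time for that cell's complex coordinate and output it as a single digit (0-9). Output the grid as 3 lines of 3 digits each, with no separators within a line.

(row=0, col=0): c = -0.4400 + 0.7400i → escape time 7
(row=0, col=1): c = 0.2800 + 0.7400i → escape time 5
(row=0, col=2): c = 1.0000 + 0.7400i → escape time 2
(row=1, col=0): c = -0.4400 + -0.0300i → escape time 9
(row=1, col=1): c = 0.2800 + -0.0300i → escape time 9
(row=1, col=2): c = 1.0000 + -0.0300i → escape time 2
(row=2, col=0): c = -0.4400 + -0.8000i → escape time 6
(row=2, col=1): c = 0.2800 + -0.8000i → escape time 5
(row=2, col=2): c = 1.0000 + -0.8000i → escape time 2

Answer: 752
992
652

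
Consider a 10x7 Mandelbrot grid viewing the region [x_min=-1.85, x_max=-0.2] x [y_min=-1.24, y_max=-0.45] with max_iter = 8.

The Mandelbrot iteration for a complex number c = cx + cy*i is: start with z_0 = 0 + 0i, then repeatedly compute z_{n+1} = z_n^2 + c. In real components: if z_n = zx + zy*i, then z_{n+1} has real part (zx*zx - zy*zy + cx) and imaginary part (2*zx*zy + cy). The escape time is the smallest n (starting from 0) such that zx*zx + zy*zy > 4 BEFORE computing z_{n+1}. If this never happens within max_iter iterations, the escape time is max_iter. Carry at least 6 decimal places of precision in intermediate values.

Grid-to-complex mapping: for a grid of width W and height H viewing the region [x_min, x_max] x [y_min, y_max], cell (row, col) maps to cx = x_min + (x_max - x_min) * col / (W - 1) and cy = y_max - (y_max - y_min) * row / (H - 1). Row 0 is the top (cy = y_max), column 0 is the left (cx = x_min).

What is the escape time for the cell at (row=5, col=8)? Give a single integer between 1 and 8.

z_0 = 0 + 0i, c = -0.3833 + -1.1083i
Iter 1: z = -0.3833 + -1.1083i, |z|^2 = 1.3753
Iter 2: z = -1.4648 + -0.2586i, |z|^2 = 2.2125
Iter 3: z = 1.6954 + -0.3507i, |z|^2 = 2.9974
Iter 4: z = 2.3681 + -2.2975i, |z|^2 = 10.8863
Escaped at iteration 4

Answer: 4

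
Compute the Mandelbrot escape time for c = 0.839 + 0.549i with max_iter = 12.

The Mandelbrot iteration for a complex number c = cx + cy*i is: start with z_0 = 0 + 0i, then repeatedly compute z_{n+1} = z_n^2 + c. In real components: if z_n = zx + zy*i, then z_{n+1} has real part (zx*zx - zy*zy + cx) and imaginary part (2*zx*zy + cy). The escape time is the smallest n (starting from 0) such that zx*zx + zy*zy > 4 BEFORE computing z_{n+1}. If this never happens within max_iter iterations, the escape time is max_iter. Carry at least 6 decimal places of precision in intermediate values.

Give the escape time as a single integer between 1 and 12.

z_0 = 0 + 0i, c = 0.8390 + 0.5490i
Iter 1: z = 0.8390 + 0.5490i, |z|^2 = 1.0053
Iter 2: z = 1.2415 + 1.4702i, |z|^2 = 3.7029
Iter 3: z = 0.2188 + 4.1996i, |z|^2 = 17.6847
Escaped at iteration 3

Answer: 3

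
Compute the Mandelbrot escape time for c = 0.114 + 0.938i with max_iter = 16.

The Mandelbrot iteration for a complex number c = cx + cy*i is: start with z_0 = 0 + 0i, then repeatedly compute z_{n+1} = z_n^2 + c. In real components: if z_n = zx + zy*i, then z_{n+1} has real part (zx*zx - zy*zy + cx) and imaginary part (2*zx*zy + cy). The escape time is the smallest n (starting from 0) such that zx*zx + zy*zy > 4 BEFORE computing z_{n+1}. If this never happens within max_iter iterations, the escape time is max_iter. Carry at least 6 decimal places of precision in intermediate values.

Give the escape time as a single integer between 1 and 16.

z_0 = 0 + 0i, c = 0.1140 + 0.9380i
Iter 1: z = 0.1140 + 0.9380i, |z|^2 = 0.8928
Iter 2: z = -0.7528 + 1.1519i, |z|^2 = 1.8936
Iter 3: z = -0.6460 + -0.7964i, |z|^2 = 1.0515
Iter 4: z = -0.1029 + 1.9669i, |z|^2 = 3.8793
Iter 5: z = -3.7442 + 0.5334i, |z|^2 = 14.3032
Escaped at iteration 5

Answer: 5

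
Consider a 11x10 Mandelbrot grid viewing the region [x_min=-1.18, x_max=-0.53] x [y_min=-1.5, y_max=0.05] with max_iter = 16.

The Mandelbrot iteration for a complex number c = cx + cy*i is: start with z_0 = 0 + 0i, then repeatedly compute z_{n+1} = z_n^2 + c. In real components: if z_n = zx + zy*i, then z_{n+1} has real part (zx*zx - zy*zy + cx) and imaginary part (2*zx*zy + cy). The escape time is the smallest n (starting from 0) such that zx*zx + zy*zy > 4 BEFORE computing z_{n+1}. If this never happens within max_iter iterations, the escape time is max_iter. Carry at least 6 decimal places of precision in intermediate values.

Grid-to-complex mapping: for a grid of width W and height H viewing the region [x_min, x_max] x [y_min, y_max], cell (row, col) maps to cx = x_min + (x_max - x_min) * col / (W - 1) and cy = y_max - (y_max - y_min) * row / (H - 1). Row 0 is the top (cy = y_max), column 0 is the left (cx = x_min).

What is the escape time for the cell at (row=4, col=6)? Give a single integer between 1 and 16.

Answer: 5

Derivation:
z_0 = 0 + 0i, c = -0.7900 + -0.6389i
Iter 1: z = -0.7900 + -0.6389i, |z|^2 = 1.0323
Iter 2: z = -0.5741 + 0.3706i, |z|^2 = 0.4669
Iter 3: z = -0.5977 + -1.0643i, |z|^2 = 1.4901
Iter 4: z = -1.5655 + 0.6335i, |z|^2 = 2.8522
Iter 5: z = 1.2595 + -2.6225i, |z|^2 = 8.4639
Escaped at iteration 5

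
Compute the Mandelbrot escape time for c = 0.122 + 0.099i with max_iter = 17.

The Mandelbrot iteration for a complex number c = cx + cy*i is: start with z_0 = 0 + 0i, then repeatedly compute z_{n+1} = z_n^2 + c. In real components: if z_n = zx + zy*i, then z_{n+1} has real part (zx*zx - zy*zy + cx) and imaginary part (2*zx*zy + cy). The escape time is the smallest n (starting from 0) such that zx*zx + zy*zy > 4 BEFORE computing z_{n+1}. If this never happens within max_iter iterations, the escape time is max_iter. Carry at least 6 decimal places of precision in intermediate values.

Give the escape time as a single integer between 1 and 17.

Answer: 17

Derivation:
z_0 = 0 + 0i, c = 0.1220 + 0.0990i
Iter 1: z = 0.1220 + 0.0990i, |z|^2 = 0.0247
Iter 2: z = 0.1271 + 0.1232i, |z|^2 = 0.0313
Iter 3: z = 0.1230 + 0.1303i, |z|^2 = 0.0321
Iter 4: z = 0.1201 + 0.1310i, |z|^2 = 0.0316
Iter 5: z = 0.1193 + 0.1305i, |z|^2 = 0.0313
Iter 6: z = 0.1192 + 0.1301i, |z|^2 = 0.0311
Iter 7: z = 0.1193 + 0.1300i, |z|^2 = 0.0311
Iter 8: z = 0.1193 + 0.1300i, |z|^2 = 0.0311
Iter 9: z = 0.1193 + 0.1300i, |z|^2 = 0.0311
Iter 10: z = 0.1193 + 0.1300i, |z|^2 = 0.0311
Iter 11: z = 0.1193 + 0.1300i, |z|^2 = 0.0311
Iter 12: z = 0.1193 + 0.1300i, |z|^2 = 0.0311
Iter 13: z = 0.1193 + 0.1300i, |z|^2 = 0.0311
Iter 14: z = 0.1193 + 0.1300i, |z|^2 = 0.0311
Iter 15: z = 0.1193 + 0.1300i, |z|^2 = 0.0311
Iter 16: z = 0.1193 + 0.1300i, |z|^2 = 0.0311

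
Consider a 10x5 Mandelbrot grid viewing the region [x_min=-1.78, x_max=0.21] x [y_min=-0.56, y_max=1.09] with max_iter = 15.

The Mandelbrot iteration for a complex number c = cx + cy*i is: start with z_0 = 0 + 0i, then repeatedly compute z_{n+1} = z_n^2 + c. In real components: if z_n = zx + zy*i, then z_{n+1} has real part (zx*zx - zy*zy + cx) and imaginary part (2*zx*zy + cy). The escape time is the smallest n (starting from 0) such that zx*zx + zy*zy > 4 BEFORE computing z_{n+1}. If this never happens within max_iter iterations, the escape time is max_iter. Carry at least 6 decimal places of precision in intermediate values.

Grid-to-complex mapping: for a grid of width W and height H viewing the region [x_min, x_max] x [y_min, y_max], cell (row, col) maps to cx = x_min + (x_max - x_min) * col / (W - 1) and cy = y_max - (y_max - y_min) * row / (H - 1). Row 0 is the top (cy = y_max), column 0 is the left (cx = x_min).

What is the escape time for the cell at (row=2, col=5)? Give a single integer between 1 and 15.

z_0 = 0 + 0i, c = -0.6744 + 0.2650i
Iter 1: z = -0.6744 + 0.2650i, |z|^2 = 0.5251
Iter 2: z = -0.2898 + -0.0925i, |z|^2 = 0.0925
Iter 3: z = -0.5990 + 0.3186i, |z|^2 = 0.4603
Iter 4: z = -0.4171 + -0.1167i, |z|^2 = 0.1876
Iter 5: z = -0.5141 + 0.3623i, |z|^2 = 0.3955
Iter 6: z = -0.5415 + -0.1075i, |z|^2 = 0.3048
Iter 7: z = -0.3928 + 0.3814i, |z|^2 = 0.2998
Iter 8: z = -0.6656 + -0.0347i, |z|^2 = 0.4443
Iter 9: z = -0.2326 + 0.3112i, |z|^2 = 0.1509
Iter 10: z = -0.7172 + 0.1203i, |z|^2 = 0.5288
Iter 11: z = -0.1746 + 0.0925i, |z|^2 = 0.0390
Iter 12: z = -0.6525 + 0.2327i, |z|^2 = 0.4799
Iter 13: z = -0.3028 + -0.0387i, |z|^2 = 0.0932
Iter 14: z = -0.5843 + 0.2884i, |z|^2 = 0.4245

Answer: 15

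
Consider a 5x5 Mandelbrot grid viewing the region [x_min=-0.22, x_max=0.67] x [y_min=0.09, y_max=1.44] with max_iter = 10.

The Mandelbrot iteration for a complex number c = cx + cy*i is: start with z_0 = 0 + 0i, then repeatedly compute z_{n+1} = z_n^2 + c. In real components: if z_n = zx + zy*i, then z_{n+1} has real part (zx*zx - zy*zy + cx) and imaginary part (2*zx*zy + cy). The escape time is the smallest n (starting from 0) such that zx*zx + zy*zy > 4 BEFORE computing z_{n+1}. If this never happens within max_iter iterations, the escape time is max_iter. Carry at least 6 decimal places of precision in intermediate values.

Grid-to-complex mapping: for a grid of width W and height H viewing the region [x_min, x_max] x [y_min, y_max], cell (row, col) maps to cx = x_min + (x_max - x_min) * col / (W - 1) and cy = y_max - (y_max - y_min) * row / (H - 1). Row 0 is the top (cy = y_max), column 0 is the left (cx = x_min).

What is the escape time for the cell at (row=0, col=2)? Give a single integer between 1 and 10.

Answer: 2

Derivation:
z_0 = 0 + 0i, c = 0.2250 + 1.4400i
Iter 1: z = 0.2250 + 1.4400i, |z|^2 = 2.1242
Iter 2: z = -1.7980 + 2.0880i, |z|^2 = 7.5925
Escaped at iteration 2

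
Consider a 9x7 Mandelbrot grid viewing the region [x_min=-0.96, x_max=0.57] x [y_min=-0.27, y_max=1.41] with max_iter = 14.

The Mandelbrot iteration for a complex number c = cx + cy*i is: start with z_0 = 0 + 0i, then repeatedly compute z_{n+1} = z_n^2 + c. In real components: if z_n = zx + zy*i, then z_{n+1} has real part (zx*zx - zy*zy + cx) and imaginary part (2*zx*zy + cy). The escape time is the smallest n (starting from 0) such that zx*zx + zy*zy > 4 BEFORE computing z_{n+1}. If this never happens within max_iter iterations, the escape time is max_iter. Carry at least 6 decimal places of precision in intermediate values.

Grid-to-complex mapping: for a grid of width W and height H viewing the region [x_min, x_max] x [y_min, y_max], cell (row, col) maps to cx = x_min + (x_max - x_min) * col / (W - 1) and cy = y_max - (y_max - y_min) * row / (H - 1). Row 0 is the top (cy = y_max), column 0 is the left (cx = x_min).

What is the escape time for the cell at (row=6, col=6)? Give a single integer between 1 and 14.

z_0 = 0 + 0i, c = 0.1875 + -0.2700i
Iter 1: z = 0.1875 + -0.2700i, |z|^2 = 0.1081
Iter 2: z = 0.1498 + -0.3713i, |z|^2 = 0.1603
Iter 3: z = 0.0721 + -0.3812i, |z|^2 = 0.1505
Iter 4: z = 0.0474 + -0.3250i, |z|^2 = 0.1079
Iter 5: z = 0.0841 + -0.3008i, |z|^2 = 0.0976
Iter 6: z = 0.1041 + -0.3206i, |z|^2 = 0.1136
Iter 7: z = 0.0955 + -0.3368i, |z|^2 = 0.1225
Iter 8: z = 0.0832 + -0.3343i, |z|^2 = 0.1187
Iter 9: z = 0.0826 + -0.3257i, |z|^2 = 0.1129
Iter 10: z = 0.0883 + -0.3238i, |z|^2 = 0.1127
Iter 11: z = 0.0904 + -0.3272i, |z|^2 = 0.1152
Iter 12: z = 0.0886 + -0.3292i, |z|^2 = 0.1162
Iter 13: z = 0.0870 + -0.3284i, |z|^2 = 0.1154

Answer: 14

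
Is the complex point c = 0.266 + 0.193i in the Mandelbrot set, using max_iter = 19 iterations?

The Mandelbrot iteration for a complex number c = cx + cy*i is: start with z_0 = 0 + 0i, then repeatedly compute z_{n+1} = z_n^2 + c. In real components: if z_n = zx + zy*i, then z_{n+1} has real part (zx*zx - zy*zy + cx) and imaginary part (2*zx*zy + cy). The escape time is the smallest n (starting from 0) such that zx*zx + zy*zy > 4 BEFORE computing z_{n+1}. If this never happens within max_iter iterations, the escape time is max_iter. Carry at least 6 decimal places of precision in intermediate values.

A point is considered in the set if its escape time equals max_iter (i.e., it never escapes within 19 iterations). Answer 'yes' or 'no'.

z_0 = 0 + 0i, c = 0.2660 + 0.1930i
Iter 1: z = 0.2660 + 0.1930i, |z|^2 = 0.1080
Iter 2: z = 0.2995 + 0.2957i, |z|^2 = 0.1771
Iter 3: z = 0.2683 + 0.3701i, |z|^2 = 0.2090
Iter 4: z = 0.2010 + 0.3916i, |z|^2 = 0.1937
Iter 5: z = 0.1531 + 0.3504i, |z|^2 = 0.1462
Iter 6: z = 0.1666 + 0.3003i, |z|^2 = 0.1179
Iter 7: z = 0.2036 + 0.2931i, |z|^2 = 0.1273
Iter 8: z = 0.2216 + 0.3123i, |z|^2 = 0.1467
Iter 9: z = 0.2175 + 0.3314i, |z|^2 = 0.1572
Iter 10: z = 0.2035 + 0.3372i, |z|^2 = 0.1551
Iter 11: z = 0.1937 + 0.3302i, |z|^2 = 0.1466
Iter 12: z = 0.1945 + 0.3209i, |z|^2 = 0.1408
Iter 13: z = 0.2008 + 0.3178i, |z|^2 = 0.1413
Iter 14: z = 0.2053 + 0.3207i, |z|^2 = 0.1450
Iter 15: z = 0.2053 + 0.3247i, |z|^2 = 0.1476
Iter 16: z = 0.2028 + 0.3263i, |z|^2 = 0.1476
Iter 17: z = 0.2006 + 0.3253i, |z|^2 = 0.1461
Iter 18: z = 0.2004 + 0.3235i, |z|^2 = 0.1448
Did not escape in 19 iterations → in set

Answer: yes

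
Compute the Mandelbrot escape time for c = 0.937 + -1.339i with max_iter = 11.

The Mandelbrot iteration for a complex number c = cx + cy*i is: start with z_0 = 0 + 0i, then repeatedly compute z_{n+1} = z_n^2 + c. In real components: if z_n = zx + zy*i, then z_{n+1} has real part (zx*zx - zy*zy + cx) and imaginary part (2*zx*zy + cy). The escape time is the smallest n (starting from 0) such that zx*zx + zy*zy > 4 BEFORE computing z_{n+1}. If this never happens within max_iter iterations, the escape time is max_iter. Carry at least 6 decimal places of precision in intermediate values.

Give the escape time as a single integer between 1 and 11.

z_0 = 0 + 0i, c = 0.9370 + -1.3390i
Iter 1: z = 0.9370 + -1.3390i, |z|^2 = 2.6709
Iter 2: z = 0.0220 + -3.8483i, |z|^2 = 14.8098
Escaped at iteration 2

Answer: 2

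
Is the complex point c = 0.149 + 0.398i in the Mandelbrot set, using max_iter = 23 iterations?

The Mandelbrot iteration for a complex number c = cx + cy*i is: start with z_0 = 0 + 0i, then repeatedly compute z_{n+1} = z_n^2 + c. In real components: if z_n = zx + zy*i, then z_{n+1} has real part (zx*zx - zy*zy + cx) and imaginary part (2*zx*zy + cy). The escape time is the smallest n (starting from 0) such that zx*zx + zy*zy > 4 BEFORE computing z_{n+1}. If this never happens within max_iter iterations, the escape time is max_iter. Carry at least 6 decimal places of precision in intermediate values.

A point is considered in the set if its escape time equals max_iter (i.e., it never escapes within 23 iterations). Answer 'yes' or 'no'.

Answer: yes

Derivation:
z_0 = 0 + 0i, c = 0.1490 + 0.3980i
Iter 1: z = 0.1490 + 0.3980i, |z|^2 = 0.1806
Iter 2: z = 0.0128 + 0.5166i, |z|^2 = 0.2670
Iter 3: z = -0.1177 + 0.4112i, |z|^2 = 0.1830
Iter 4: z = -0.0062 + 0.3012i, |z|^2 = 0.0908
Iter 5: z = 0.0583 + 0.3942i, |z|^2 = 0.1588
Iter 6: z = -0.0030 + 0.4440i, |z|^2 = 0.1971
Iter 7: z = -0.0481 + 0.3953i, |z|^2 = 0.1586
Iter 8: z = -0.0050 + 0.3600i, |z|^2 = 0.1296
Iter 9: z = 0.0195 + 0.3944i, |z|^2 = 0.1560
Iter 10: z = -0.0062 + 0.4133i, |z|^2 = 0.1709
Iter 11: z = -0.0218 + 0.3929i, |z|^2 = 0.1548
Iter 12: z = -0.0049 + 0.3809i, |z|^2 = 0.1451
Iter 13: z = 0.0040 + 0.3943i, |z|^2 = 0.1555
Iter 14: z = -0.0064 + 0.4011i, |z|^2 = 0.1609
Iter 15: z = -0.0119 + 0.3928i, |z|^2 = 0.1545
Iter 16: z = -0.0052 + 0.3887i, |z|^2 = 0.1511
Iter 17: z = -0.0020 + 0.3940i, |z|^2 = 0.1552
Iter 18: z = -0.0062 + 0.3964i, |z|^2 = 0.1572
Iter 19: z = -0.0081 + 0.3931i, |z|^2 = 0.1546
Iter 20: z = -0.0054 + 0.3916i, |z|^2 = 0.1534
Iter 21: z = -0.0044 + 0.3937i, |z|^2 = 0.1550
Iter 22: z = -0.0060 + 0.3946i, |z|^2 = 0.1557
Did not escape in 23 iterations → in set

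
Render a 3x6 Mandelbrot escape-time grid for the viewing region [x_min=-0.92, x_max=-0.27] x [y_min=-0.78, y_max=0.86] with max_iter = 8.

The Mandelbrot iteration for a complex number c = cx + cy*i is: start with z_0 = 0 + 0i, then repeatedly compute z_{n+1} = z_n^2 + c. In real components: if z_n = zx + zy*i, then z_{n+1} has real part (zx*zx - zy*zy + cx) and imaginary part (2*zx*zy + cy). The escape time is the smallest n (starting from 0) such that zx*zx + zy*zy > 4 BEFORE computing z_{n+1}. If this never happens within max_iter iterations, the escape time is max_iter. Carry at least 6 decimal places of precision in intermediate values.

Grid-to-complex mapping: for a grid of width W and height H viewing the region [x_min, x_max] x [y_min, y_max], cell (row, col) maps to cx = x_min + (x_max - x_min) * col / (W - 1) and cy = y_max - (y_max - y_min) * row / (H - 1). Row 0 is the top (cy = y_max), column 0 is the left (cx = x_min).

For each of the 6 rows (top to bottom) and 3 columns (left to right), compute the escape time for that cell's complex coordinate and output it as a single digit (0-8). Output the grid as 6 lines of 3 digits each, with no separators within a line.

(row=0, col=0): c = -0.9200 + 0.8600i → escape time 3
(row=0, col=1): c = -0.5950 + 0.8600i → escape time 4
(row=0, col=2): c = -0.2700 + 0.8600i → escape time 8
(row=1, col=0): c = -0.9200 + 0.5320i → escape time 5
(row=1, col=1): c = -0.5950 + 0.5320i → escape time 8
(row=1, col=2): c = -0.2700 + 0.5320i → escape time 8
(row=2, col=0): c = -0.9200 + 0.2040i → escape time 8
(row=2, col=1): c = -0.5950 + 0.2040i → escape time 8
(row=2, col=2): c = -0.2700 + 0.2040i → escape time 8
(row=3, col=0): c = -0.9200 + -0.1240i → escape time 8
(row=3, col=1): c = -0.5950 + -0.1240i → escape time 8
(row=3, col=2): c = -0.2700 + -0.1240i → escape time 8
(row=4, col=0): c = -0.9200 + -0.4520i → escape time 6
(row=4, col=1): c = -0.5950 + -0.4520i → escape time 8
(row=4, col=2): c = -0.2700 + -0.4520i → escape time 8
(row=5, col=0): c = -0.9200 + -0.7800i → escape time 4
(row=5, col=1): c = -0.5950 + -0.7800i → escape time 5
(row=5, col=2): c = -0.2700 + -0.7800i → escape time 8

Answer: 348
588
888
888
688
458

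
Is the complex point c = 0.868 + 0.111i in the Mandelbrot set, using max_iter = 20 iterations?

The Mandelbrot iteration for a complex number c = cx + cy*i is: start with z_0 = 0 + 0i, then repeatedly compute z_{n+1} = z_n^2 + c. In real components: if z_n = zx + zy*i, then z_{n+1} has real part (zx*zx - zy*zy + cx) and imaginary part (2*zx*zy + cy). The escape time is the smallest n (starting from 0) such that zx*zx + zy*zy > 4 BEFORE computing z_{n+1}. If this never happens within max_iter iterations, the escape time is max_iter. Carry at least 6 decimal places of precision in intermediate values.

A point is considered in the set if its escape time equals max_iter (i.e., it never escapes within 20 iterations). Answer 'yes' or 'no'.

Answer: no

Derivation:
z_0 = 0 + 0i, c = 0.8680 + 0.1110i
Iter 1: z = 0.8680 + 0.1110i, |z|^2 = 0.7657
Iter 2: z = 1.6091 + 0.3037i, |z|^2 = 2.6814
Iter 3: z = 3.3650 + 1.0884i, |z|^2 = 12.5076
Escaped at iteration 3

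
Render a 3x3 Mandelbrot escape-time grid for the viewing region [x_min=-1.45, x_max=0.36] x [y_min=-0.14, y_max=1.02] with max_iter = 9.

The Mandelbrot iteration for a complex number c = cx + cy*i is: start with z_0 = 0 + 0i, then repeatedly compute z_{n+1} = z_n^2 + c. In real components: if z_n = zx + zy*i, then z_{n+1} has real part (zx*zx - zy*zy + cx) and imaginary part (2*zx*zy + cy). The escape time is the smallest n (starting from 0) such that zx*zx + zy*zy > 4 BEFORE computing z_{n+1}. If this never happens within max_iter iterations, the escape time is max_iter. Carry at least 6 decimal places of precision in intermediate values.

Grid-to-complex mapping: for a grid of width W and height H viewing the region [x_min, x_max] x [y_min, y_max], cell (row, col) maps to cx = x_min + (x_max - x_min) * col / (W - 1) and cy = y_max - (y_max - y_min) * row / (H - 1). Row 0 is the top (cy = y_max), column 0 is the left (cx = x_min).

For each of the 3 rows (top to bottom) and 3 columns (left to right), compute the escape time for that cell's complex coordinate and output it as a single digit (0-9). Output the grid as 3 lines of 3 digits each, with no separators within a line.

Answer: 343
499
799

Derivation:
(row=0, col=0): c = -1.4500 + 1.0200i → escape time 3
(row=0, col=1): c = -0.5450 + 1.0200i → escape time 4
(row=0, col=2): c = 0.3600 + 1.0200i → escape time 3
(row=1, col=0): c = -1.4500 + 0.4400i → escape time 4
(row=1, col=1): c = -0.5450 + 0.4400i → escape time 9
(row=1, col=2): c = 0.3600 + 0.4400i → escape time 9
(row=2, col=0): c = -1.4500 + -0.1400i → escape time 7
(row=2, col=1): c = -0.5450 + -0.1400i → escape time 9
(row=2, col=2): c = 0.3600 + -0.1400i → escape time 9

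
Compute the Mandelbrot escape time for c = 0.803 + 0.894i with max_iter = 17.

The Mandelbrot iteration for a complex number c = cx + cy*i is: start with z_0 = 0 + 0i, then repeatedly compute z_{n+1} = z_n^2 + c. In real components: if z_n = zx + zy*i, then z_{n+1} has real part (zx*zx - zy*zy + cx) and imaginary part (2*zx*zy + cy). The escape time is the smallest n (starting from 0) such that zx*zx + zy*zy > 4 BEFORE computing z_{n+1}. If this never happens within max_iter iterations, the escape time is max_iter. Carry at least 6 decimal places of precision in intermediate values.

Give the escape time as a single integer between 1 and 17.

Answer: 2

Derivation:
z_0 = 0 + 0i, c = 0.8030 + 0.8940i
Iter 1: z = 0.8030 + 0.8940i, |z|^2 = 1.4440
Iter 2: z = 0.6486 + 2.3298i, |z|^2 = 5.8484
Escaped at iteration 2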